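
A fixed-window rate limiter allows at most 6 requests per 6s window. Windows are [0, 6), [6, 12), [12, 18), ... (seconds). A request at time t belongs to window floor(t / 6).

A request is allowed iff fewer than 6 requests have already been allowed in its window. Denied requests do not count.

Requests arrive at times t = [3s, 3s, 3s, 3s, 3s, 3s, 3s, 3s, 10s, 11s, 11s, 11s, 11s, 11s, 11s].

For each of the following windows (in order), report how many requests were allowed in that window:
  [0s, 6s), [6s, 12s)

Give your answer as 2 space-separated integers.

Processing requests:
  req#1 t=3s (window 0): ALLOW
  req#2 t=3s (window 0): ALLOW
  req#3 t=3s (window 0): ALLOW
  req#4 t=3s (window 0): ALLOW
  req#5 t=3s (window 0): ALLOW
  req#6 t=3s (window 0): ALLOW
  req#7 t=3s (window 0): DENY
  req#8 t=3s (window 0): DENY
  req#9 t=10s (window 1): ALLOW
  req#10 t=11s (window 1): ALLOW
  req#11 t=11s (window 1): ALLOW
  req#12 t=11s (window 1): ALLOW
  req#13 t=11s (window 1): ALLOW
  req#14 t=11s (window 1): ALLOW
  req#15 t=11s (window 1): DENY

Allowed counts by window: 6 6

Answer: 6 6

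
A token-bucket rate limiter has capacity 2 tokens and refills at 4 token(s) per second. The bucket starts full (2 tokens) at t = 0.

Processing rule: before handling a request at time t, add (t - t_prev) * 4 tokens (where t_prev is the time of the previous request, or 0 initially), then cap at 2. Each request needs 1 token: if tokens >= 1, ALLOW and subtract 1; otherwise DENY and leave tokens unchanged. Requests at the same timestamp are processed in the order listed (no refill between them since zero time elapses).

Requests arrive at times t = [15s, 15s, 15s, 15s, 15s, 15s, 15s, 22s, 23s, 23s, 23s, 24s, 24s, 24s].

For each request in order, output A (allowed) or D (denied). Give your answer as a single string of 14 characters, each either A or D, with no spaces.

Answer: AADDDDDAAADAAD

Derivation:
Simulating step by step:
  req#1 t=15s: ALLOW
  req#2 t=15s: ALLOW
  req#3 t=15s: DENY
  req#4 t=15s: DENY
  req#5 t=15s: DENY
  req#6 t=15s: DENY
  req#7 t=15s: DENY
  req#8 t=22s: ALLOW
  req#9 t=23s: ALLOW
  req#10 t=23s: ALLOW
  req#11 t=23s: DENY
  req#12 t=24s: ALLOW
  req#13 t=24s: ALLOW
  req#14 t=24s: DENY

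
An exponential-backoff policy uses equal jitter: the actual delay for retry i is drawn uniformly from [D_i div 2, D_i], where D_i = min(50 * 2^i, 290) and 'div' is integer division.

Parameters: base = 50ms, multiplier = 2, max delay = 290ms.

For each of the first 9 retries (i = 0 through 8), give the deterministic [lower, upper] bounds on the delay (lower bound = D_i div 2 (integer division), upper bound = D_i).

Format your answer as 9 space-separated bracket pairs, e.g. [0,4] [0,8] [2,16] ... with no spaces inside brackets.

Computing bounds per retry:
  i=0: D_i=min(50*2^0,290)=50, bounds=[25,50]
  i=1: D_i=min(50*2^1,290)=100, bounds=[50,100]
  i=2: D_i=min(50*2^2,290)=200, bounds=[100,200]
  i=3: D_i=min(50*2^3,290)=290, bounds=[145,290]
  i=4: D_i=min(50*2^4,290)=290, bounds=[145,290]
  i=5: D_i=min(50*2^5,290)=290, bounds=[145,290]
  i=6: D_i=min(50*2^6,290)=290, bounds=[145,290]
  i=7: D_i=min(50*2^7,290)=290, bounds=[145,290]
  i=8: D_i=min(50*2^8,290)=290, bounds=[145,290]

Answer: [25,50] [50,100] [100,200] [145,290] [145,290] [145,290] [145,290] [145,290] [145,290]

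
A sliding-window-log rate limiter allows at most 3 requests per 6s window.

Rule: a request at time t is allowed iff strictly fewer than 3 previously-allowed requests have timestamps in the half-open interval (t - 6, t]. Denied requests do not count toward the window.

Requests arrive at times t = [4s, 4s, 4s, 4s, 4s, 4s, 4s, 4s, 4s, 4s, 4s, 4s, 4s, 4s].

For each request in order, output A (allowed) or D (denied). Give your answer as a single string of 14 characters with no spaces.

Answer: AAADDDDDDDDDDD

Derivation:
Tracking allowed requests in the window:
  req#1 t=4s: ALLOW
  req#2 t=4s: ALLOW
  req#3 t=4s: ALLOW
  req#4 t=4s: DENY
  req#5 t=4s: DENY
  req#6 t=4s: DENY
  req#7 t=4s: DENY
  req#8 t=4s: DENY
  req#9 t=4s: DENY
  req#10 t=4s: DENY
  req#11 t=4s: DENY
  req#12 t=4s: DENY
  req#13 t=4s: DENY
  req#14 t=4s: DENY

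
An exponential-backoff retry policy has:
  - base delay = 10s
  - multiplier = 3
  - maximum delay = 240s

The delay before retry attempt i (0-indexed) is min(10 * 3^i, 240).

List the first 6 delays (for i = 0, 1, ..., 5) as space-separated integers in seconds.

Answer: 10 30 90 240 240 240

Derivation:
Computing each delay:
  i=0: min(10*3^0, 240) = 10
  i=1: min(10*3^1, 240) = 30
  i=2: min(10*3^2, 240) = 90
  i=3: min(10*3^3, 240) = 240
  i=4: min(10*3^4, 240) = 240
  i=5: min(10*3^5, 240) = 240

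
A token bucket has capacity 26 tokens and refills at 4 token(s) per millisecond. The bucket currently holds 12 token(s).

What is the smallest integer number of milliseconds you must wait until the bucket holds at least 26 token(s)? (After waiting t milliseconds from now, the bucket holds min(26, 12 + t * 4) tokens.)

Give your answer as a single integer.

Need 12 + t * 4 >= 26, so t >= 14/4.
Smallest integer t = ceil(14/4) = 4.

Answer: 4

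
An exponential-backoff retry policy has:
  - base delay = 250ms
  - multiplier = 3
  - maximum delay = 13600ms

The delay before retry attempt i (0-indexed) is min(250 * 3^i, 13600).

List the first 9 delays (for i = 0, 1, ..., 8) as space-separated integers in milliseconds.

Answer: 250 750 2250 6750 13600 13600 13600 13600 13600

Derivation:
Computing each delay:
  i=0: min(250*3^0, 13600) = 250
  i=1: min(250*3^1, 13600) = 750
  i=2: min(250*3^2, 13600) = 2250
  i=3: min(250*3^3, 13600) = 6750
  i=4: min(250*3^4, 13600) = 13600
  i=5: min(250*3^5, 13600) = 13600
  i=6: min(250*3^6, 13600) = 13600
  i=7: min(250*3^7, 13600) = 13600
  i=8: min(250*3^8, 13600) = 13600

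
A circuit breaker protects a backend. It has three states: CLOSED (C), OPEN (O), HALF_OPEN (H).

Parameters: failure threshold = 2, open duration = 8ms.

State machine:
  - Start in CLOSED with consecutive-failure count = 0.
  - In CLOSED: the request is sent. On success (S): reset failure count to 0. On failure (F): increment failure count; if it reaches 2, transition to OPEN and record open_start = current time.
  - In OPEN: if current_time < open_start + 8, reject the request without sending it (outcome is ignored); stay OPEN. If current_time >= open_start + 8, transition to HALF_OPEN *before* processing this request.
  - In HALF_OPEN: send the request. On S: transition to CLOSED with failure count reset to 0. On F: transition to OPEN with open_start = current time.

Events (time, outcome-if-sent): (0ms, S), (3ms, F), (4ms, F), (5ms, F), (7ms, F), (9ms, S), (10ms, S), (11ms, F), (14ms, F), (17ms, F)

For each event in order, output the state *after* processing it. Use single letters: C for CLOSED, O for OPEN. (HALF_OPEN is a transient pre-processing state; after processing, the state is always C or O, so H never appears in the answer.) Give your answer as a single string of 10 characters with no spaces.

State after each event:
  event#1 t=0ms outcome=S: state=CLOSED
  event#2 t=3ms outcome=F: state=CLOSED
  event#3 t=4ms outcome=F: state=OPEN
  event#4 t=5ms outcome=F: state=OPEN
  event#5 t=7ms outcome=F: state=OPEN
  event#6 t=9ms outcome=S: state=OPEN
  event#7 t=10ms outcome=S: state=OPEN
  event#8 t=11ms outcome=F: state=OPEN
  event#9 t=14ms outcome=F: state=OPEN
  event#10 t=17ms outcome=F: state=OPEN

Answer: CCOOOOOOOO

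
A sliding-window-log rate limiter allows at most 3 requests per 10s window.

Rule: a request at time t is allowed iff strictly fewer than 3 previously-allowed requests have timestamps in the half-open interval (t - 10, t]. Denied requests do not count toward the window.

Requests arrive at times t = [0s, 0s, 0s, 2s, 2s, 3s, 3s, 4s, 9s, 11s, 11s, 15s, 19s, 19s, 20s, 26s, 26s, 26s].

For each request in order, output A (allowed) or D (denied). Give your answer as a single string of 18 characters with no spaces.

Answer: AAADDDDDDAAADDDAAA

Derivation:
Tracking allowed requests in the window:
  req#1 t=0s: ALLOW
  req#2 t=0s: ALLOW
  req#3 t=0s: ALLOW
  req#4 t=2s: DENY
  req#5 t=2s: DENY
  req#6 t=3s: DENY
  req#7 t=3s: DENY
  req#8 t=4s: DENY
  req#9 t=9s: DENY
  req#10 t=11s: ALLOW
  req#11 t=11s: ALLOW
  req#12 t=15s: ALLOW
  req#13 t=19s: DENY
  req#14 t=19s: DENY
  req#15 t=20s: DENY
  req#16 t=26s: ALLOW
  req#17 t=26s: ALLOW
  req#18 t=26s: ALLOW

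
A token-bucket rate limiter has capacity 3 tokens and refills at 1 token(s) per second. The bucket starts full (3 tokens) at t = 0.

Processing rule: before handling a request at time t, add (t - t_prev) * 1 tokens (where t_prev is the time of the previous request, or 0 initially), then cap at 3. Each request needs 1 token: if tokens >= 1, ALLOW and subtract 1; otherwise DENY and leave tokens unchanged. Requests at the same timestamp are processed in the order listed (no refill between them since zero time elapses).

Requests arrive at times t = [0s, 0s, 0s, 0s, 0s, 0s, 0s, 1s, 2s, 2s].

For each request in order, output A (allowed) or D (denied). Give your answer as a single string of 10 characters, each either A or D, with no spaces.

Simulating step by step:
  req#1 t=0s: ALLOW
  req#2 t=0s: ALLOW
  req#3 t=0s: ALLOW
  req#4 t=0s: DENY
  req#5 t=0s: DENY
  req#6 t=0s: DENY
  req#7 t=0s: DENY
  req#8 t=1s: ALLOW
  req#9 t=2s: ALLOW
  req#10 t=2s: DENY

Answer: AAADDDDAAD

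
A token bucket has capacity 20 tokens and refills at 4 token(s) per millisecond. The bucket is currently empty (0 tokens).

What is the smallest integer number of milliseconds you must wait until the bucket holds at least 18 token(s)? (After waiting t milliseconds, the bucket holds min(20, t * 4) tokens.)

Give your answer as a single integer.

Answer: 5

Derivation:
Need t * 4 >= 18, so t >= 18/4.
Smallest integer t = ceil(18/4) = 5.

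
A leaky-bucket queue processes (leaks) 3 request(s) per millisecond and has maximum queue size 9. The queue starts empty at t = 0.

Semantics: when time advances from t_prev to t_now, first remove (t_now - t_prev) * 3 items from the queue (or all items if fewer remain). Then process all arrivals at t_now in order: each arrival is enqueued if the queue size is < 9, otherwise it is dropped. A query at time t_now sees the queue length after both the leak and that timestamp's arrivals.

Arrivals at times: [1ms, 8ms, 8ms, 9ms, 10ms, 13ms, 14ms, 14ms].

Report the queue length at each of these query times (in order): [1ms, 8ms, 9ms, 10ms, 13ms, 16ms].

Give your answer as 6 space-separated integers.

Answer: 1 2 1 1 1 0

Derivation:
Queue lengths at query times:
  query t=1ms: backlog = 1
  query t=8ms: backlog = 2
  query t=9ms: backlog = 1
  query t=10ms: backlog = 1
  query t=13ms: backlog = 1
  query t=16ms: backlog = 0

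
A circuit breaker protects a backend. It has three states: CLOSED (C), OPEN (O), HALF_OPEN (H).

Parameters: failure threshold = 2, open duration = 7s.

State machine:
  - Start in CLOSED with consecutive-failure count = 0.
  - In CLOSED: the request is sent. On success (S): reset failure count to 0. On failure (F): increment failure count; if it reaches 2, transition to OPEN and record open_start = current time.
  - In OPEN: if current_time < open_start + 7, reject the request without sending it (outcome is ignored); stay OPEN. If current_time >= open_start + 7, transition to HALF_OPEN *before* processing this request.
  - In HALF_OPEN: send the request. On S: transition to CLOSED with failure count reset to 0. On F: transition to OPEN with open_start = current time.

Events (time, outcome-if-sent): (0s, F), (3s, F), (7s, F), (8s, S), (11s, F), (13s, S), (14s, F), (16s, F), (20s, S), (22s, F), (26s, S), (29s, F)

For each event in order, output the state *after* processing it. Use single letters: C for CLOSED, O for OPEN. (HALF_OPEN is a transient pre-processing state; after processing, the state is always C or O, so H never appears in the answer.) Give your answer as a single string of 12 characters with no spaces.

Answer: COOOOOOOCCCC

Derivation:
State after each event:
  event#1 t=0s outcome=F: state=CLOSED
  event#2 t=3s outcome=F: state=OPEN
  event#3 t=7s outcome=F: state=OPEN
  event#4 t=8s outcome=S: state=OPEN
  event#5 t=11s outcome=F: state=OPEN
  event#6 t=13s outcome=S: state=OPEN
  event#7 t=14s outcome=F: state=OPEN
  event#8 t=16s outcome=F: state=OPEN
  event#9 t=20s outcome=S: state=CLOSED
  event#10 t=22s outcome=F: state=CLOSED
  event#11 t=26s outcome=S: state=CLOSED
  event#12 t=29s outcome=F: state=CLOSED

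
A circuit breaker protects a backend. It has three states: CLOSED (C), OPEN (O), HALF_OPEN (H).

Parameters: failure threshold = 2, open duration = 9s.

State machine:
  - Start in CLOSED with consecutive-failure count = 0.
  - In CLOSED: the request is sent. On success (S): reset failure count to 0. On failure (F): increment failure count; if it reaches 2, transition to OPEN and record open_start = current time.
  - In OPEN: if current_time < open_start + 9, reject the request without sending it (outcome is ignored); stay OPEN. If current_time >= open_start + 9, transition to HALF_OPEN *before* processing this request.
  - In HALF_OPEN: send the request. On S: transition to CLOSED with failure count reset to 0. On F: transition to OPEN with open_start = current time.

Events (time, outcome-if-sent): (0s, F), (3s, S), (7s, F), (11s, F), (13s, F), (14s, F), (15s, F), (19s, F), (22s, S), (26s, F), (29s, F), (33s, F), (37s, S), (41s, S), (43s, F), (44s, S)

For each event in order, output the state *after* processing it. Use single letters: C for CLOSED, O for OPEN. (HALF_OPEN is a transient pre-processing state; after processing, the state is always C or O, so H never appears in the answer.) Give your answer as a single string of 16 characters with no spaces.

Answer: CCCOOOOOCCOOOCCC

Derivation:
State after each event:
  event#1 t=0s outcome=F: state=CLOSED
  event#2 t=3s outcome=S: state=CLOSED
  event#3 t=7s outcome=F: state=CLOSED
  event#4 t=11s outcome=F: state=OPEN
  event#5 t=13s outcome=F: state=OPEN
  event#6 t=14s outcome=F: state=OPEN
  event#7 t=15s outcome=F: state=OPEN
  event#8 t=19s outcome=F: state=OPEN
  event#9 t=22s outcome=S: state=CLOSED
  event#10 t=26s outcome=F: state=CLOSED
  event#11 t=29s outcome=F: state=OPEN
  event#12 t=33s outcome=F: state=OPEN
  event#13 t=37s outcome=S: state=OPEN
  event#14 t=41s outcome=S: state=CLOSED
  event#15 t=43s outcome=F: state=CLOSED
  event#16 t=44s outcome=S: state=CLOSED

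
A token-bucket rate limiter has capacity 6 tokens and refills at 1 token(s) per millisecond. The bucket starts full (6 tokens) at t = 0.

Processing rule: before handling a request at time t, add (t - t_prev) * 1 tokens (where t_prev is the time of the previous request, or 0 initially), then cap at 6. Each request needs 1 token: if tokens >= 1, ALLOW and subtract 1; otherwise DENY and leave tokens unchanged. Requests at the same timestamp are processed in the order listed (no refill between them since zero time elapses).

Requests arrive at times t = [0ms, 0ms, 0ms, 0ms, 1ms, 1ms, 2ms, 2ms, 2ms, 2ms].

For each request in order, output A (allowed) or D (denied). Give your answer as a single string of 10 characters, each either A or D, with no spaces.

Simulating step by step:
  req#1 t=0ms: ALLOW
  req#2 t=0ms: ALLOW
  req#3 t=0ms: ALLOW
  req#4 t=0ms: ALLOW
  req#5 t=1ms: ALLOW
  req#6 t=1ms: ALLOW
  req#7 t=2ms: ALLOW
  req#8 t=2ms: ALLOW
  req#9 t=2ms: DENY
  req#10 t=2ms: DENY

Answer: AAAAAAAADD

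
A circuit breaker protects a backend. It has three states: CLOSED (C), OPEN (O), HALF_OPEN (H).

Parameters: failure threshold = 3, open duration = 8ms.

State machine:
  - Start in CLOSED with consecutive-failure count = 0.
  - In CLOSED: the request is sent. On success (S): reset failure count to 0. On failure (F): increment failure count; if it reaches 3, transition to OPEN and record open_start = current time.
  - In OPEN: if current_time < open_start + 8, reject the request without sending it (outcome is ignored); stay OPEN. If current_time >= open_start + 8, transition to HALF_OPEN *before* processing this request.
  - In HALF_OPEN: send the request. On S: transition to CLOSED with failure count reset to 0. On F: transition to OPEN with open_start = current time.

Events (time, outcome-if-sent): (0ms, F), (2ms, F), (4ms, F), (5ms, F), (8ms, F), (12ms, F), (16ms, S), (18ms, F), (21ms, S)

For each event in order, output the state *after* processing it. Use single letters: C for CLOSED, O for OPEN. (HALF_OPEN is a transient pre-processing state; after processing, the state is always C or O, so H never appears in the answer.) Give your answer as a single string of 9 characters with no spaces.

Answer: CCOOOOOOC

Derivation:
State after each event:
  event#1 t=0ms outcome=F: state=CLOSED
  event#2 t=2ms outcome=F: state=CLOSED
  event#3 t=4ms outcome=F: state=OPEN
  event#4 t=5ms outcome=F: state=OPEN
  event#5 t=8ms outcome=F: state=OPEN
  event#6 t=12ms outcome=F: state=OPEN
  event#7 t=16ms outcome=S: state=OPEN
  event#8 t=18ms outcome=F: state=OPEN
  event#9 t=21ms outcome=S: state=CLOSED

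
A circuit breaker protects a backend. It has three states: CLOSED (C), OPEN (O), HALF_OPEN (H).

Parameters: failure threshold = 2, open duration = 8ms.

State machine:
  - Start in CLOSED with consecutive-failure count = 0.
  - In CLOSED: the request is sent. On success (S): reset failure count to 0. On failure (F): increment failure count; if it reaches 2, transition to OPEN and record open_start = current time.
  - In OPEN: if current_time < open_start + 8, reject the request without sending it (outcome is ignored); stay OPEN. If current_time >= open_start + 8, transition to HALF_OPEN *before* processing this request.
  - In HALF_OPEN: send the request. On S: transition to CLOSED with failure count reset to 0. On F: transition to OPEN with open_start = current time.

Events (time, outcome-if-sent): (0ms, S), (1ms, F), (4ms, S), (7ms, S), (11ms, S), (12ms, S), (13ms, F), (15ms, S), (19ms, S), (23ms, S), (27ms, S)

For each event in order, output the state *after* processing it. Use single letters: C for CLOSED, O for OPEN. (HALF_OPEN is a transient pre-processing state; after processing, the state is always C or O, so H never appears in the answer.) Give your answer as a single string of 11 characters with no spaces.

State after each event:
  event#1 t=0ms outcome=S: state=CLOSED
  event#2 t=1ms outcome=F: state=CLOSED
  event#3 t=4ms outcome=S: state=CLOSED
  event#4 t=7ms outcome=S: state=CLOSED
  event#5 t=11ms outcome=S: state=CLOSED
  event#6 t=12ms outcome=S: state=CLOSED
  event#7 t=13ms outcome=F: state=CLOSED
  event#8 t=15ms outcome=S: state=CLOSED
  event#9 t=19ms outcome=S: state=CLOSED
  event#10 t=23ms outcome=S: state=CLOSED
  event#11 t=27ms outcome=S: state=CLOSED

Answer: CCCCCCCCCCC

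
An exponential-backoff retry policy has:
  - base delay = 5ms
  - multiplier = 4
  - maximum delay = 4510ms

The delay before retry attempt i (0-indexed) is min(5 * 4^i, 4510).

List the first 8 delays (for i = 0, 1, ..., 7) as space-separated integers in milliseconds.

Computing each delay:
  i=0: min(5*4^0, 4510) = 5
  i=1: min(5*4^1, 4510) = 20
  i=2: min(5*4^2, 4510) = 80
  i=3: min(5*4^3, 4510) = 320
  i=4: min(5*4^4, 4510) = 1280
  i=5: min(5*4^5, 4510) = 4510
  i=6: min(5*4^6, 4510) = 4510
  i=7: min(5*4^7, 4510) = 4510

Answer: 5 20 80 320 1280 4510 4510 4510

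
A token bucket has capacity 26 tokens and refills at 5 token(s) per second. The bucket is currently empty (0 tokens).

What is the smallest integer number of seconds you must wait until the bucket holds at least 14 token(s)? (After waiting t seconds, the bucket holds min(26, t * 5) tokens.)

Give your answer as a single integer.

Need t * 5 >= 14, so t >= 14/5.
Smallest integer t = ceil(14/5) = 3.

Answer: 3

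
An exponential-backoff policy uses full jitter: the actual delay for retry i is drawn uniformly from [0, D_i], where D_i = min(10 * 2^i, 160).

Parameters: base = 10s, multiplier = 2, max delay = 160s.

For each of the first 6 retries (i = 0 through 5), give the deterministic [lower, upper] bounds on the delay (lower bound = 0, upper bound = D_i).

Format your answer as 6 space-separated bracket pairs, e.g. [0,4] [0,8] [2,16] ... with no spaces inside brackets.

Answer: [0,10] [0,20] [0,40] [0,80] [0,160] [0,160]

Derivation:
Computing bounds per retry:
  i=0: D_i=min(10*2^0,160)=10, bounds=[0,10]
  i=1: D_i=min(10*2^1,160)=20, bounds=[0,20]
  i=2: D_i=min(10*2^2,160)=40, bounds=[0,40]
  i=3: D_i=min(10*2^3,160)=80, bounds=[0,80]
  i=4: D_i=min(10*2^4,160)=160, bounds=[0,160]
  i=5: D_i=min(10*2^5,160)=160, bounds=[0,160]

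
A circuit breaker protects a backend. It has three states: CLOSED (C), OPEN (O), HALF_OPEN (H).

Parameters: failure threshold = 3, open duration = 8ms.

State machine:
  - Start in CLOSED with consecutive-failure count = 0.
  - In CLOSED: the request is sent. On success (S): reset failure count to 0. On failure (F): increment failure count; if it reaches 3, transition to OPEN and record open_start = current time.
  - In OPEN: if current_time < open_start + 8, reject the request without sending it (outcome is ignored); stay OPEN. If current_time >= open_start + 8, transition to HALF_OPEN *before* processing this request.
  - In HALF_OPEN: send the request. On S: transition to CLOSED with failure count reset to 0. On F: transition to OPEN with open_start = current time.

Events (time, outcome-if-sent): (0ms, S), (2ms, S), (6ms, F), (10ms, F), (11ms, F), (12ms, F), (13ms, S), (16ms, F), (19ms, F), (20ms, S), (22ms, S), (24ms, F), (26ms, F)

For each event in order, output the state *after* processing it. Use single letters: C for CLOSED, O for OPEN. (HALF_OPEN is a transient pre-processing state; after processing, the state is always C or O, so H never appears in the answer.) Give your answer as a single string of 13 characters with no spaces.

State after each event:
  event#1 t=0ms outcome=S: state=CLOSED
  event#2 t=2ms outcome=S: state=CLOSED
  event#3 t=6ms outcome=F: state=CLOSED
  event#4 t=10ms outcome=F: state=CLOSED
  event#5 t=11ms outcome=F: state=OPEN
  event#6 t=12ms outcome=F: state=OPEN
  event#7 t=13ms outcome=S: state=OPEN
  event#8 t=16ms outcome=F: state=OPEN
  event#9 t=19ms outcome=F: state=OPEN
  event#10 t=20ms outcome=S: state=OPEN
  event#11 t=22ms outcome=S: state=OPEN
  event#12 t=24ms outcome=F: state=OPEN
  event#13 t=26ms outcome=F: state=OPEN

Answer: CCCCOOOOOOOOO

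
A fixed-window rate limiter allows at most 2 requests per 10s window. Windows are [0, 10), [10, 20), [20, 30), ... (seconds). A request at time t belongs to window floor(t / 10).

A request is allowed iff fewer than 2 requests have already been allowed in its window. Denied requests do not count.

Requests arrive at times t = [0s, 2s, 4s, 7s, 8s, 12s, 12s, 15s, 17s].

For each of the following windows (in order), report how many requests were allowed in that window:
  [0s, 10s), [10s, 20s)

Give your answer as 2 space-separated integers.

Processing requests:
  req#1 t=0s (window 0): ALLOW
  req#2 t=2s (window 0): ALLOW
  req#3 t=4s (window 0): DENY
  req#4 t=7s (window 0): DENY
  req#5 t=8s (window 0): DENY
  req#6 t=12s (window 1): ALLOW
  req#7 t=12s (window 1): ALLOW
  req#8 t=15s (window 1): DENY
  req#9 t=17s (window 1): DENY

Allowed counts by window: 2 2

Answer: 2 2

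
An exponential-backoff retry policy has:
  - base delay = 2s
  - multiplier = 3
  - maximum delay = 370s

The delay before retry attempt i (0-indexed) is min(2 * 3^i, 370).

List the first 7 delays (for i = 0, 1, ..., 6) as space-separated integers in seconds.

Answer: 2 6 18 54 162 370 370

Derivation:
Computing each delay:
  i=0: min(2*3^0, 370) = 2
  i=1: min(2*3^1, 370) = 6
  i=2: min(2*3^2, 370) = 18
  i=3: min(2*3^3, 370) = 54
  i=4: min(2*3^4, 370) = 162
  i=5: min(2*3^5, 370) = 370
  i=6: min(2*3^6, 370) = 370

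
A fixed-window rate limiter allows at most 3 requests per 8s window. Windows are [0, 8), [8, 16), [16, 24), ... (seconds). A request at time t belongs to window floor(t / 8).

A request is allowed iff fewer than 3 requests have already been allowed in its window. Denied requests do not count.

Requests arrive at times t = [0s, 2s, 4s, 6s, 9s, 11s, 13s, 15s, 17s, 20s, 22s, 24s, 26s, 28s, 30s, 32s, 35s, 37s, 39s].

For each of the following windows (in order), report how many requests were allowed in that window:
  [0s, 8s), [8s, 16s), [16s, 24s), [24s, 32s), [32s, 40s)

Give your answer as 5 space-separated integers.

Processing requests:
  req#1 t=0s (window 0): ALLOW
  req#2 t=2s (window 0): ALLOW
  req#3 t=4s (window 0): ALLOW
  req#4 t=6s (window 0): DENY
  req#5 t=9s (window 1): ALLOW
  req#6 t=11s (window 1): ALLOW
  req#7 t=13s (window 1): ALLOW
  req#8 t=15s (window 1): DENY
  req#9 t=17s (window 2): ALLOW
  req#10 t=20s (window 2): ALLOW
  req#11 t=22s (window 2): ALLOW
  req#12 t=24s (window 3): ALLOW
  req#13 t=26s (window 3): ALLOW
  req#14 t=28s (window 3): ALLOW
  req#15 t=30s (window 3): DENY
  req#16 t=32s (window 4): ALLOW
  req#17 t=35s (window 4): ALLOW
  req#18 t=37s (window 4): ALLOW
  req#19 t=39s (window 4): DENY

Allowed counts by window: 3 3 3 3 3

Answer: 3 3 3 3 3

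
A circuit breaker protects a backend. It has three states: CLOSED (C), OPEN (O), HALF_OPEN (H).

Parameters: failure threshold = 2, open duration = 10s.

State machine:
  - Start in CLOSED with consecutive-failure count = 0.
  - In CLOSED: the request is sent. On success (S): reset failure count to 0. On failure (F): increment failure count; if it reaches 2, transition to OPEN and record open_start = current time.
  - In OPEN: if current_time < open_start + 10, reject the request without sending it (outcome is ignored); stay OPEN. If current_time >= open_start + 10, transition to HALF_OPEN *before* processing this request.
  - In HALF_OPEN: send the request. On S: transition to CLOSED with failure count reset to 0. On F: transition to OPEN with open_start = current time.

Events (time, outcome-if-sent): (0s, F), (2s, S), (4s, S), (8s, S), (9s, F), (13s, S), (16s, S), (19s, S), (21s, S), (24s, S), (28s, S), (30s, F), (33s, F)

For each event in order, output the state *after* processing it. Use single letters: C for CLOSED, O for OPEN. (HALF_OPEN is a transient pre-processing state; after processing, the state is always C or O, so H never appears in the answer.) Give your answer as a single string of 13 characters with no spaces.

State after each event:
  event#1 t=0s outcome=F: state=CLOSED
  event#2 t=2s outcome=S: state=CLOSED
  event#3 t=4s outcome=S: state=CLOSED
  event#4 t=8s outcome=S: state=CLOSED
  event#5 t=9s outcome=F: state=CLOSED
  event#6 t=13s outcome=S: state=CLOSED
  event#7 t=16s outcome=S: state=CLOSED
  event#8 t=19s outcome=S: state=CLOSED
  event#9 t=21s outcome=S: state=CLOSED
  event#10 t=24s outcome=S: state=CLOSED
  event#11 t=28s outcome=S: state=CLOSED
  event#12 t=30s outcome=F: state=CLOSED
  event#13 t=33s outcome=F: state=OPEN

Answer: CCCCCCCCCCCCO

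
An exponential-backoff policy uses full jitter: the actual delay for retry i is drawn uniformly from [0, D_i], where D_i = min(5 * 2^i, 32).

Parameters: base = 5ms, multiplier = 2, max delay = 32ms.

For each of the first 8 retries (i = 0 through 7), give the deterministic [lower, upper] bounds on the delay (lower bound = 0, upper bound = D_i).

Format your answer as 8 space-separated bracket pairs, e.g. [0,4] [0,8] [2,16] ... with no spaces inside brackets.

Answer: [0,5] [0,10] [0,20] [0,32] [0,32] [0,32] [0,32] [0,32]

Derivation:
Computing bounds per retry:
  i=0: D_i=min(5*2^0,32)=5, bounds=[0,5]
  i=1: D_i=min(5*2^1,32)=10, bounds=[0,10]
  i=2: D_i=min(5*2^2,32)=20, bounds=[0,20]
  i=3: D_i=min(5*2^3,32)=32, bounds=[0,32]
  i=4: D_i=min(5*2^4,32)=32, bounds=[0,32]
  i=5: D_i=min(5*2^5,32)=32, bounds=[0,32]
  i=6: D_i=min(5*2^6,32)=32, bounds=[0,32]
  i=7: D_i=min(5*2^7,32)=32, bounds=[0,32]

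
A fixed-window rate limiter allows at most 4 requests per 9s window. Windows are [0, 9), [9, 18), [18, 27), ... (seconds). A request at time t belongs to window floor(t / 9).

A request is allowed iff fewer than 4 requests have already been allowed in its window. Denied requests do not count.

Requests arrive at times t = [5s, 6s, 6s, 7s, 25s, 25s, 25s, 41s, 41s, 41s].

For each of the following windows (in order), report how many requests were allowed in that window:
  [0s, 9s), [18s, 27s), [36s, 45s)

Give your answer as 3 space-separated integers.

Processing requests:
  req#1 t=5s (window 0): ALLOW
  req#2 t=6s (window 0): ALLOW
  req#3 t=6s (window 0): ALLOW
  req#4 t=7s (window 0): ALLOW
  req#5 t=25s (window 2): ALLOW
  req#6 t=25s (window 2): ALLOW
  req#7 t=25s (window 2): ALLOW
  req#8 t=41s (window 4): ALLOW
  req#9 t=41s (window 4): ALLOW
  req#10 t=41s (window 4): ALLOW

Allowed counts by window: 4 3 3

Answer: 4 3 3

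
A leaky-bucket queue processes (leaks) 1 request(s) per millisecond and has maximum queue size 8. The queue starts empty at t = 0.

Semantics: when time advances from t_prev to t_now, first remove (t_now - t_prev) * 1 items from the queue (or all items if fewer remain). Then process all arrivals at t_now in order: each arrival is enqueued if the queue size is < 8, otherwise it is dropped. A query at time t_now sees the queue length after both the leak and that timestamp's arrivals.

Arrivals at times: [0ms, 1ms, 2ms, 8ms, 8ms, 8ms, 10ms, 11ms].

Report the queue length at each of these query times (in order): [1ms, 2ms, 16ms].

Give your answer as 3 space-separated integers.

Answer: 1 1 0

Derivation:
Queue lengths at query times:
  query t=1ms: backlog = 1
  query t=2ms: backlog = 1
  query t=16ms: backlog = 0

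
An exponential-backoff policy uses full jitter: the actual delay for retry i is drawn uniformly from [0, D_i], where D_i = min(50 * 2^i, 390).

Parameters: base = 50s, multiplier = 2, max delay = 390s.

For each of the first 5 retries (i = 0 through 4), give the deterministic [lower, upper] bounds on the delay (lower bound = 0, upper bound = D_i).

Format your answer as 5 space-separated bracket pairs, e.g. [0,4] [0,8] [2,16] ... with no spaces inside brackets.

Answer: [0,50] [0,100] [0,200] [0,390] [0,390]

Derivation:
Computing bounds per retry:
  i=0: D_i=min(50*2^0,390)=50, bounds=[0,50]
  i=1: D_i=min(50*2^1,390)=100, bounds=[0,100]
  i=2: D_i=min(50*2^2,390)=200, bounds=[0,200]
  i=3: D_i=min(50*2^3,390)=390, bounds=[0,390]
  i=4: D_i=min(50*2^4,390)=390, bounds=[0,390]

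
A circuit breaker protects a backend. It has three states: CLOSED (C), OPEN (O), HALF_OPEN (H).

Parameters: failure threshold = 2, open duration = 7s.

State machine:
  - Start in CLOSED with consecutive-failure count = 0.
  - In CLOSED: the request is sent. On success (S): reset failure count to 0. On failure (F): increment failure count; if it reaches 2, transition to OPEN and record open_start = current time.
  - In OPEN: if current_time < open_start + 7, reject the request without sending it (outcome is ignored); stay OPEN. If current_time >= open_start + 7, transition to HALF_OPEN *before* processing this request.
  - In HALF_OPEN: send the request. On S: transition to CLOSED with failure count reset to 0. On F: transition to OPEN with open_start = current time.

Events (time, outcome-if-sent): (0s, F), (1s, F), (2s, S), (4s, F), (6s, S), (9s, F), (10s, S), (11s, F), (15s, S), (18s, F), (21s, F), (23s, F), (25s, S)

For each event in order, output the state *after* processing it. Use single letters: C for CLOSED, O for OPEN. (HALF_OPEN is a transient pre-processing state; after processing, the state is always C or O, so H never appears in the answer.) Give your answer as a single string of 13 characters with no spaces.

Answer: COOOOOOOOOOOC

Derivation:
State after each event:
  event#1 t=0s outcome=F: state=CLOSED
  event#2 t=1s outcome=F: state=OPEN
  event#3 t=2s outcome=S: state=OPEN
  event#4 t=4s outcome=F: state=OPEN
  event#5 t=6s outcome=S: state=OPEN
  event#6 t=9s outcome=F: state=OPEN
  event#7 t=10s outcome=S: state=OPEN
  event#8 t=11s outcome=F: state=OPEN
  event#9 t=15s outcome=S: state=OPEN
  event#10 t=18s outcome=F: state=OPEN
  event#11 t=21s outcome=F: state=OPEN
  event#12 t=23s outcome=F: state=OPEN
  event#13 t=25s outcome=S: state=CLOSED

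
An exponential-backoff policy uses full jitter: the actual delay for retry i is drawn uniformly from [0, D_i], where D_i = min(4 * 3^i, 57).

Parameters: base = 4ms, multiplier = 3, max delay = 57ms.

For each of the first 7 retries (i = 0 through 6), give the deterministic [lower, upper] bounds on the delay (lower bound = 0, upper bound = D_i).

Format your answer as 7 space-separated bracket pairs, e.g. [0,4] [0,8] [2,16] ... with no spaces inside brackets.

Computing bounds per retry:
  i=0: D_i=min(4*3^0,57)=4, bounds=[0,4]
  i=1: D_i=min(4*3^1,57)=12, bounds=[0,12]
  i=2: D_i=min(4*3^2,57)=36, bounds=[0,36]
  i=3: D_i=min(4*3^3,57)=57, bounds=[0,57]
  i=4: D_i=min(4*3^4,57)=57, bounds=[0,57]
  i=5: D_i=min(4*3^5,57)=57, bounds=[0,57]
  i=6: D_i=min(4*3^6,57)=57, bounds=[0,57]

Answer: [0,4] [0,12] [0,36] [0,57] [0,57] [0,57] [0,57]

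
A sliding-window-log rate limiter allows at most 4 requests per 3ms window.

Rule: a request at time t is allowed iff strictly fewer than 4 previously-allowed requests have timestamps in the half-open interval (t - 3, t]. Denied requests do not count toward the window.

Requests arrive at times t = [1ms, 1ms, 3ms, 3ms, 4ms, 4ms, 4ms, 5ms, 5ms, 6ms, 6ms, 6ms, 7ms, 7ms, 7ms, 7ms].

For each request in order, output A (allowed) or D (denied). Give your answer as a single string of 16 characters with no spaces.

Tracking allowed requests in the window:
  req#1 t=1ms: ALLOW
  req#2 t=1ms: ALLOW
  req#3 t=3ms: ALLOW
  req#4 t=3ms: ALLOW
  req#5 t=4ms: ALLOW
  req#6 t=4ms: ALLOW
  req#7 t=4ms: DENY
  req#8 t=5ms: DENY
  req#9 t=5ms: DENY
  req#10 t=6ms: ALLOW
  req#11 t=6ms: ALLOW
  req#12 t=6ms: DENY
  req#13 t=7ms: ALLOW
  req#14 t=7ms: ALLOW
  req#15 t=7ms: DENY
  req#16 t=7ms: DENY

Answer: AAAAAADDDAADAADD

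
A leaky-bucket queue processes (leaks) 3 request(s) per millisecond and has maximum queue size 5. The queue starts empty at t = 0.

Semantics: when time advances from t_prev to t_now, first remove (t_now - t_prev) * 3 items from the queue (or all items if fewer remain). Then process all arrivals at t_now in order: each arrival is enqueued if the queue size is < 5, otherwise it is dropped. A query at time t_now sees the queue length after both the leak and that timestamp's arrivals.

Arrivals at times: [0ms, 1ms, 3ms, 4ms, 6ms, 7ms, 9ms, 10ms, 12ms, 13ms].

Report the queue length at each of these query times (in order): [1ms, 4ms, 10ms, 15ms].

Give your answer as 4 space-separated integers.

Answer: 1 1 1 0

Derivation:
Queue lengths at query times:
  query t=1ms: backlog = 1
  query t=4ms: backlog = 1
  query t=10ms: backlog = 1
  query t=15ms: backlog = 0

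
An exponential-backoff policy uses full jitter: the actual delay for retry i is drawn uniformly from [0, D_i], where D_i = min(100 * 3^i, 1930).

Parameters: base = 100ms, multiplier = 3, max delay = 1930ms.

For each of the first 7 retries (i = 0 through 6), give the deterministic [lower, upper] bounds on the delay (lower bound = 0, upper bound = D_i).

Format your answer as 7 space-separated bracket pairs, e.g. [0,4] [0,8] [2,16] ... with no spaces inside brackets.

Computing bounds per retry:
  i=0: D_i=min(100*3^0,1930)=100, bounds=[0,100]
  i=1: D_i=min(100*3^1,1930)=300, bounds=[0,300]
  i=2: D_i=min(100*3^2,1930)=900, bounds=[0,900]
  i=3: D_i=min(100*3^3,1930)=1930, bounds=[0,1930]
  i=4: D_i=min(100*3^4,1930)=1930, bounds=[0,1930]
  i=5: D_i=min(100*3^5,1930)=1930, bounds=[0,1930]
  i=6: D_i=min(100*3^6,1930)=1930, bounds=[0,1930]

Answer: [0,100] [0,300] [0,900] [0,1930] [0,1930] [0,1930] [0,1930]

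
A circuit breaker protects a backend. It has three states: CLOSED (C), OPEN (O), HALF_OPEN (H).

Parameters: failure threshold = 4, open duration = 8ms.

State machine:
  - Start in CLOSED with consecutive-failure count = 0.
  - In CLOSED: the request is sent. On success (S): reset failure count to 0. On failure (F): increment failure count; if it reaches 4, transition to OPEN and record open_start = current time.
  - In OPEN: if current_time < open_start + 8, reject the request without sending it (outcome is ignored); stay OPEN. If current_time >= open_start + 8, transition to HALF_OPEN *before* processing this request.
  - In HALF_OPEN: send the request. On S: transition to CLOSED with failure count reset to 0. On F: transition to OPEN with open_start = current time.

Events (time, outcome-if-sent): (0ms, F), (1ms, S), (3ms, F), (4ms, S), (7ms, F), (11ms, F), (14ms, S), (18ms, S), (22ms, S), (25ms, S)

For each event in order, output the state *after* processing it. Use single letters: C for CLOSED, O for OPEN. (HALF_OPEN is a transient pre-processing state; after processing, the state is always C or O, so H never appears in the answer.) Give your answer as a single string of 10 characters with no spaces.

Answer: CCCCCCCCCC

Derivation:
State after each event:
  event#1 t=0ms outcome=F: state=CLOSED
  event#2 t=1ms outcome=S: state=CLOSED
  event#3 t=3ms outcome=F: state=CLOSED
  event#4 t=4ms outcome=S: state=CLOSED
  event#5 t=7ms outcome=F: state=CLOSED
  event#6 t=11ms outcome=F: state=CLOSED
  event#7 t=14ms outcome=S: state=CLOSED
  event#8 t=18ms outcome=S: state=CLOSED
  event#9 t=22ms outcome=S: state=CLOSED
  event#10 t=25ms outcome=S: state=CLOSED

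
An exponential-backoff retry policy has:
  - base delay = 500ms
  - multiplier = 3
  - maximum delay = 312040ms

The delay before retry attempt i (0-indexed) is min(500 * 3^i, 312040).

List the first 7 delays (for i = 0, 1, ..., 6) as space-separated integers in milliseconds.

Computing each delay:
  i=0: min(500*3^0, 312040) = 500
  i=1: min(500*3^1, 312040) = 1500
  i=2: min(500*3^2, 312040) = 4500
  i=3: min(500*3^3, 312040) = 13500
  i=4: min(500*3^4, 312040) = 40500
  i=5: min(500*3^5, 312040) = 121500
  i=6: min(500*3^6, 312040) = 312040

Answer: 500 1500 4500 13500 40500 121500 312040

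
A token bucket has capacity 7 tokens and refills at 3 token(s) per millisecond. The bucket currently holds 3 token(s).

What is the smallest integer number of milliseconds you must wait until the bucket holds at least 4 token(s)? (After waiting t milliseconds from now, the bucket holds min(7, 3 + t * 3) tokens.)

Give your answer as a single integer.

Answer: 1

Derivation:
Need 3 + t * 3 >= 4, so t >= 1/3.
Smallest integer t = ceil(1/3) = 1.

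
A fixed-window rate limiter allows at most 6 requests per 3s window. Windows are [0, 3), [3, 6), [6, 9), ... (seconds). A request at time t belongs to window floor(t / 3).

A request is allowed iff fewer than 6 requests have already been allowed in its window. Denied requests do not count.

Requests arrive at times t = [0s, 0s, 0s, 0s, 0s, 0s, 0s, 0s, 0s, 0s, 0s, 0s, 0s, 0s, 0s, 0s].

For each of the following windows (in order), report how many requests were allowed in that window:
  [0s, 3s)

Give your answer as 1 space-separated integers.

Answer: 6

Derivation:
Processing requests:
  req#1 t=0s (window 0): ALLOW
  req#2 t=0s (window 0): ALLOW
  req#3 t=0s (window 0): ALLOW
  req#4 t=0s (window 0): ALLOW
  req#5 t=0s (window 0): ALLOW
  req#6 t=0s (window 0): ALLOW
  req#7 t=0s (window 0): DENY
  req#8 t=0s (window 0): DENY
  req#9 t=0s (window 0): DENY
  req#10 t=0s (window 0): DENY
  req#11 t=0s (window 0): DENY
  req#12 t=0s (window 0): DENY
  req#13 t=0s (window 0): DENY
  req#14 t=0s (window 0): DENY
  req#15 t=0s (window 0): DENY
  req#16 t=0s (window 0): DENY

Allowed counts by window: 6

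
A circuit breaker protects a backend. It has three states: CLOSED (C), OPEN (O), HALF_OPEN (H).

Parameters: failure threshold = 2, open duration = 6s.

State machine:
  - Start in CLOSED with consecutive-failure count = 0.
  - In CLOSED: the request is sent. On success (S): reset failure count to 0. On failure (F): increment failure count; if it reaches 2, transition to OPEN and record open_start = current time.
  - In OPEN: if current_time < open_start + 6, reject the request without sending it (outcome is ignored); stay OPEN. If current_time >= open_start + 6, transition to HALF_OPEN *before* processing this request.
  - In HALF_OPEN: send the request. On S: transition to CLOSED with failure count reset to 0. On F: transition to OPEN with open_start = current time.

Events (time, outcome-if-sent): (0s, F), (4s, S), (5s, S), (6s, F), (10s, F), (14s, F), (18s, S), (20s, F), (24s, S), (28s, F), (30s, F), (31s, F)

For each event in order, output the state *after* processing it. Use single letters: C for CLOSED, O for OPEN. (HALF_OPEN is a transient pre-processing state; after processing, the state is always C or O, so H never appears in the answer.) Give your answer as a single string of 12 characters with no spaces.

State after each event:
  event#1 t=0s outcome=F: state=CLOSED
  event#2 t=4s outcome=S: state=CLOSED
  event#3 t=5s outcome=S: state=CLOSED
  event#4 t=6s outcome=F: state=CLOSED
  event#5 t=10s outcome=F: state=OPEN
  event#6 t=14s outcome=F: state=OPEN
  event#7 t=18s outcome=S: state=CLOSED
  event#8 t=20s outcome=F: state=CLOSED
  event#9 t=24s outcome=S: state=CLOSED
  event#10 t=28s outcome=F: state=CLOSED
  event#11 t=30s outcome=F: state=OPEN
  event#12 t=31s outcome=F: state=OPEN

Answer: CCCCOOCCCCOO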